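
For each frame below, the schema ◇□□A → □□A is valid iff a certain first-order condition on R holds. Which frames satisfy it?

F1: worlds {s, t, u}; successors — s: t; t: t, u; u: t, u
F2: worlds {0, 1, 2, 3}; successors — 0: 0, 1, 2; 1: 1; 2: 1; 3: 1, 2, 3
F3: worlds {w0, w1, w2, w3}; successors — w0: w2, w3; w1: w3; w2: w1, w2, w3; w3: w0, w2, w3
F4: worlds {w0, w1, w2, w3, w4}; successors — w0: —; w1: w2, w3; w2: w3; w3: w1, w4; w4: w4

F1

The schema corresponds to a generalized confluence (Geach) condition: ∀x ∀y ∀z ((xRy ∧ xR²z) → ∃w (yR²w ∧ z = w)).
F1: holds.
F2: fails — 0R1, 0R²0 but no w with 1R²w and 0=w.
F3: fails — w2Rw1, w2R²w1 but no w with w1R²w and w1=w.
F4: fails — w1Rw2, w1R²w3 but no w with w2R²w and w3=w.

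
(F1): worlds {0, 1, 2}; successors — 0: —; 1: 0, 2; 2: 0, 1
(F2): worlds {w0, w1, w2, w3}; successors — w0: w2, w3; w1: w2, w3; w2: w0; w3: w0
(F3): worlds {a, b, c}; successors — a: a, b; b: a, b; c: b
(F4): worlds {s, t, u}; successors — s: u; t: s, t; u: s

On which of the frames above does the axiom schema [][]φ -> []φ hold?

The schema corresponds to density: forall x forall y (Rxy -> exists z (Rxz & Rzy)).
(F1): fails — R12 but no z with R1z and Rz2.
(F2): fails — Rw1w2 but no z with Rw1z and Rzw2.
(F3): ✓.
(F4): fails — Rsu but no z with Rsz and Rzu.
Valid on: (F3).

(F3)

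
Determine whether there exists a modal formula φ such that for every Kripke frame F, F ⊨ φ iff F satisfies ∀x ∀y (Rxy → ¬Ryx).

Any modally definable frame class is closed under surjective bounded morphisms.
The 3-cycle (worlds a,b,c with a→b→c→a) is asymmetric. Mapping every world to a single reflexive point • is a surjective bounded morphism, and the reflexive point is not asymmetric (R•• but asymmetry requires ¬R••).
So the class is not modally definable.

Not modally definable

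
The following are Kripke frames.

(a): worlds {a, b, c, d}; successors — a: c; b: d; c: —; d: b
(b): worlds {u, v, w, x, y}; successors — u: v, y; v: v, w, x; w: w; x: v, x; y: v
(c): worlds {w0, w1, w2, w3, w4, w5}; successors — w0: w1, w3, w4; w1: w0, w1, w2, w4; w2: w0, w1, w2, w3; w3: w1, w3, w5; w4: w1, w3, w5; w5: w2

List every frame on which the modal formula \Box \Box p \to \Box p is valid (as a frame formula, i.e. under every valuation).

(c)

Frame correspondent (Sahlqvist): \forall x \forall y (Rxy \to \exists z (Rxz \wedge Rzy)) — i.e. density.
(a): fails — Rdb but no z with Rdz and Rzb.
(b): fails — Ruy but no z with Ruz and Rzy.
(c): holds.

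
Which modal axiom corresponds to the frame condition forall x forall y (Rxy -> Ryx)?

q → □◇q

This is symmetry; the standard corresponding axiom is B: q → □◇q.
Suppose q→□◇q is valid. Take Rxy and set V(q)={x}. Then q at x, so □◇q at x, so ◇q at y, so some z with Ryz has q; z=x, i.e. Ryx.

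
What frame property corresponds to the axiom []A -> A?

reflexivity: forall x Rxx

Suppose □A→A is valid. At any x set V(A)={w : Rxw}. Then □A holds at x, so A holds at x, i.e. Rxx.
Conversely, on a frame with reflexivity the schema holds at every world under every valuation.
So the correspondent is reflexivity.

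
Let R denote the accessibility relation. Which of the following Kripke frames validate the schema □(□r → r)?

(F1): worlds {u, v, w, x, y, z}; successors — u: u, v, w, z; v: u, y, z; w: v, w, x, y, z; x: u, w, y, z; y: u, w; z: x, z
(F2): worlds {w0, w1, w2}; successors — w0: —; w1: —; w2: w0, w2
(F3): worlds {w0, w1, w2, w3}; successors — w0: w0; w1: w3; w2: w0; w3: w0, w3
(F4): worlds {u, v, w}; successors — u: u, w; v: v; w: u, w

(F3), (F4)

This is the axiom for shift-reflexivity; its first-order frame correspondent is ∀x ∀y (Rxy → Ryy).
(F1): fails — Ruv but not Rvv.
(F2): fails — Rw2w0 but not Rw0w0.
(F3): satisfies the condition.
(F4): satisfies the condition.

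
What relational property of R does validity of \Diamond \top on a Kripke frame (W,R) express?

seriality

◇⊤ holds at w iff w has a successor, so frame-validity of ◇⊤ is exactly seriality. Equivalently via □ψ → ◇ψ:
Suppose □ψ→◇ψ is valid. At any x set V(ψ)=W. Then □ψ at x, so ◇ψ at x, so x has a successor.
Conversely, any frame satisfying \forall x \exists y Rxy validates the schema.
Frame condition: \forall x \exists y Rxy.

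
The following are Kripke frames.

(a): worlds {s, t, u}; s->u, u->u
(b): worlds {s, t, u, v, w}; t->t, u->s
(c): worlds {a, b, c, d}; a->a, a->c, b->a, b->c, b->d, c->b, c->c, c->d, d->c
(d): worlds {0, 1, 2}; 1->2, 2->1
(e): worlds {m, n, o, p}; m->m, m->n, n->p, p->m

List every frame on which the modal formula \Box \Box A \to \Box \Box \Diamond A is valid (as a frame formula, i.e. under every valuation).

This is the axiom for a generalized confluence (Geach) condition; its first-order frame correspondent is \forall x \forall z (x R^2 z \to \exists w (x R^2 w \wedge zRw)).
(a): ✓.
(b): ✓.
(c): ✓.
(d): fails — 1R²1 but no w with 1R²w and 1Rw.
(e): fails — pR²n but no w with pR²w and nRw.

(a), (b), (c)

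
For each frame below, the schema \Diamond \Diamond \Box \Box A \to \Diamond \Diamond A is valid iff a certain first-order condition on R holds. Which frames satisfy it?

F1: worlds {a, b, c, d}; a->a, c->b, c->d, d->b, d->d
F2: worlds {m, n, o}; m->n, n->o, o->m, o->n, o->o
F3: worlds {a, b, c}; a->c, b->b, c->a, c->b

F2, F3

The schema corresponds to a generalized confluence (Geach) condition: \forall x \forall y (x R^2 y \to \exists w (y R^2 w \wedge x R^2 w)).
F1: fails — cR²b but no w with bR²w and cR²w.
F2: satisfies the condition.
F3: satisfies the condition.
Valid on: F2, F3.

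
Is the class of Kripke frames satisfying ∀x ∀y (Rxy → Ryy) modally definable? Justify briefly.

The condition is shift-reflexivity. A defining modal formula is □(□q → q).
Suppose □(□q→q) is valid. Take Rxy and set V(q)={w : Ryw}. Then at y, □q holds; since □(□q→q) at x, □q→q at y, so q at y, i.e. Ryy.

Definable; □(□q → q) defines it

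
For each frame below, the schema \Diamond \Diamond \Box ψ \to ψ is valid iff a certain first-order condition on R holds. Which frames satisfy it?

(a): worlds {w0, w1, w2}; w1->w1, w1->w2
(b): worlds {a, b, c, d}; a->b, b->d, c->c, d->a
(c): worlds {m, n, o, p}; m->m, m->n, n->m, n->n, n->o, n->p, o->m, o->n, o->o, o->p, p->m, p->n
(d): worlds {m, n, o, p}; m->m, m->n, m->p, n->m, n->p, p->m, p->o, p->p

(b)

Frame correspondent (Sahlqvist): \forall x \forall y (x R^2 y \to \exists w (yRw \wedge x = w)) — i.e. a generalized confluence (Geach) condition.
(a): fails — w1R²w2 but no w with w2Rw and w1=w.
(b): satisfies the condition.
(c): fails — oR²m but no w with mRw and o=w.
(d): fails — mR²o but no w with oRw and m=w.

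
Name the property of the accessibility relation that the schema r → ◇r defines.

Equivalently (dual form): □r → r.
Suppose □r→r is valid. At any x set V(r)={w : Rxw}. Then □r holds at x, so r holds at x, i.e. Rxx.
Conversely, any frame satisfying ∀x Rxx validates the schema.
Frame condition: ∀x Rxx.

reflexivity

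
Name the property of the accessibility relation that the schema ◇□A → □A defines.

Replacing A by ¬A and contraposing gives the equivalent schema ◇A → □◇A.
Suppose ◇A→□◇A is valid. Take Rxy, Rxz and set V(A)={y}. Then ◇A at x, so □◇A at x, so ◇A at z, so some w with Rzw has A; w=y, i.e. Rzy. By symmetry of the argument, Ryz.

The Euclidean property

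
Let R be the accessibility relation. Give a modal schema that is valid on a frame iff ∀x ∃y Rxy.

This is seriality; the standard corresponding axiom is D: □r → ◇r.
Suppose □r→◇r is valid. At any x set V(r)=W. Then □r at x, so ◇r at x, so x has a successor.

□r → ◇r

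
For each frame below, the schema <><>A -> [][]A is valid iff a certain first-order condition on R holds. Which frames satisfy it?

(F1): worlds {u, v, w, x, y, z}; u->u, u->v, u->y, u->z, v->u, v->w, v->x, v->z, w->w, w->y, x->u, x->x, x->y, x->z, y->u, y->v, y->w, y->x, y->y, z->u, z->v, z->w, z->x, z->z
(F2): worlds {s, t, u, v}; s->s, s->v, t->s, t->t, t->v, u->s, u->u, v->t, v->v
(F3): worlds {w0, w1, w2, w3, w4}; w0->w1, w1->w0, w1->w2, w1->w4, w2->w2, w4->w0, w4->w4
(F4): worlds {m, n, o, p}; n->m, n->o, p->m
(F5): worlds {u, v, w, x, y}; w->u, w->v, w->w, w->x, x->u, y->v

The schema corresponds to a generalized confluence (Geach) condition: forall x forall y forall z ((x R^2 y & x R^2 z) -> exists w (y = w & z = w)).
(F1): fails — uR²u, uR²v but u ≠ v.
(F2): fails — sR²s, sR²t but s ≠ t.
(F3): fails — w0R²w0, w0R²w2 but w0 ≠ w2.
(F4): condition met.
(F5): fails — wR²u, wR²v but u ≠ v.

(F4)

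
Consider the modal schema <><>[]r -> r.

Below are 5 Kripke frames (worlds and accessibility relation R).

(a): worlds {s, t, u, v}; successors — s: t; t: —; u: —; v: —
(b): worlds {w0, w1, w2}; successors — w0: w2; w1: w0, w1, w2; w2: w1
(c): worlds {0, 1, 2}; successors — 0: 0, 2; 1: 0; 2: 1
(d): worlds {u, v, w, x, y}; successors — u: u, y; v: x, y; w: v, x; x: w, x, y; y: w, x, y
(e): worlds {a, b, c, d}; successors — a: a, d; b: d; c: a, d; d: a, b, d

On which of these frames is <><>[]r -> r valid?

(a)

This is the axiom for a generalized confluence (Geach) condition; its first-order frame correspondent is forall x forall y (x R^2 y -> exists w (yRw & x = w)).
(a): ✓.
(b): fails — w1R²w0 but no w with w0Rw and w1=w.
(c): fails — 0R²2 but no w with 2Rw and 0=w.
(d): fails — uR²w but no t with wRt and u=t.
(e): fails — aR²b but no w with bRw and a=w.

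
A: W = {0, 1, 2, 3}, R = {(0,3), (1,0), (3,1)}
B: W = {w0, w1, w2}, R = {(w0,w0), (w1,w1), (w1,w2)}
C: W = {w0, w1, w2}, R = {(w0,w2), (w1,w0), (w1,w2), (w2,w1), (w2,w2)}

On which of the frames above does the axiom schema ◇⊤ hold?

C

Frame correspondent (Sahlqvist): ∀x ∃y Rxy — i.e. seriality.
A: fails — world 2 has no successor.
B: fails — world w2 has no successor.
C: satisfies the condition.
Valid on: C.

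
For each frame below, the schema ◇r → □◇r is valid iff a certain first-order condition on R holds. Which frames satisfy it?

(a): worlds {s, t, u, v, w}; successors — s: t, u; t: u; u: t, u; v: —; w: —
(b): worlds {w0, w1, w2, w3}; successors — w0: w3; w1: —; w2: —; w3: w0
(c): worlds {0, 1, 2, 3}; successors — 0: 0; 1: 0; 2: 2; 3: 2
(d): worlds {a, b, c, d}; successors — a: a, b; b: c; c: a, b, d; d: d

(c)

Frame correspondent (Sahlqvist): ∀x ∀y ∀z (Rxy ∧ Rxz → Ryz) — i.e. the Euclidean property.
(a): fails — Rst and Rst but not Rtt.
(b): fails — Rw0w3 and Rw0w3 but not Rw3w3.
(c): condition met.
(d): fails — Rab and Rab but not Rbb.
Valid on: (c).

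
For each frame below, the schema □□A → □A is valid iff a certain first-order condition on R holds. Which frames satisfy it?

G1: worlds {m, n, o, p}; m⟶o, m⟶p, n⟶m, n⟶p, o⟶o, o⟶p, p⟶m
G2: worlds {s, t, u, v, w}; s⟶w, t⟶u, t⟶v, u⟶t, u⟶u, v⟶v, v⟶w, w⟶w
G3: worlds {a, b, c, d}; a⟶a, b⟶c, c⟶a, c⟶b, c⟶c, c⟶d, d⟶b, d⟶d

G2, G3

Frame correspondent (Sahlqvist): ∀x ∀y (Rxy → ∃z (Rxz ∧ Rzy)) — i.e. density.
G1: fails — Rpm but no z with Rpz and Rzm.
G2: ✓.
G3: ✓.
Valid on: G2, G3.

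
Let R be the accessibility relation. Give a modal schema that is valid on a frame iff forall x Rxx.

The condition is reflexivity. The T schema □s → s defines it.
Suppose □s→s is valid. At any x set V(s)={w : Rxw}. Then □s holds at x, so s holds at x, i.e. Rxx.

□s → s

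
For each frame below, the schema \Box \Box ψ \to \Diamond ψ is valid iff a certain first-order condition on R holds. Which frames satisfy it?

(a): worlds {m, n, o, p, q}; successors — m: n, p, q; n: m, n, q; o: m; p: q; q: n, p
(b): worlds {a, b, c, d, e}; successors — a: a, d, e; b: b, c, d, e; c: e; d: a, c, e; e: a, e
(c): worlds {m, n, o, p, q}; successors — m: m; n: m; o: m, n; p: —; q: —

(b)

This is the axiom for a generalized confluence (Geach) condition; its first-order frame correspondent is \forall x \exists w (x R^2 w \wedge xRw).
(a): fails — at o but no w with oR²w and oRw.
(b): holds.
(c): fails — at p but no w with pR²w and pRw.
Valid on: (b).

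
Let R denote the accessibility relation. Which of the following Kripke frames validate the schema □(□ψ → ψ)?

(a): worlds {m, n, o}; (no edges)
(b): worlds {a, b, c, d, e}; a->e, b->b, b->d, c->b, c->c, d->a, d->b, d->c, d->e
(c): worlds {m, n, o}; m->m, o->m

(a), (c)

The schema corresponds to shift-reflexivity: ∀x ∀y (Rxy → Ryy).
(a): condition met.
(b): fails — Rae but not Ree.
(c): condition met.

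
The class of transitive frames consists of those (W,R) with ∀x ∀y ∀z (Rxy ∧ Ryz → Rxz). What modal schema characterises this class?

□r → □□r

This is transitivity; the standard corresponding axiom is 4: □r → □□r.
Suppose □r→□□r is valid. Take Rxy, Ryz and set V(r)={w : Rxw}. Then □r at x, so □□r at x, so □r at y, so r at z, i.e. Rxz.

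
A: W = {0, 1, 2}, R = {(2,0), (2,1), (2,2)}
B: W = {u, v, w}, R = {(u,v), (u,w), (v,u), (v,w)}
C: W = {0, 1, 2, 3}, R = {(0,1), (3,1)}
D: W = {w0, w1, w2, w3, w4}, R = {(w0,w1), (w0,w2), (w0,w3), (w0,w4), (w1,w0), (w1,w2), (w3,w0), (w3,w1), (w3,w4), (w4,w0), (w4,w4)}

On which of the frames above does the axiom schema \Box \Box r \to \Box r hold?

This is the axiom for density; its first-order frame correspondent is \forall x \forall y (Rxy \to \exists z (Rxz \wedge Rzy)).
A: holds.
B: fails — Ruv but no z with Ruz and Rzv.
C: fails — R01 but no z with R0z and Rz1.
D: fails — Rw1w0 but no z with Rw1z and Rzw0.

A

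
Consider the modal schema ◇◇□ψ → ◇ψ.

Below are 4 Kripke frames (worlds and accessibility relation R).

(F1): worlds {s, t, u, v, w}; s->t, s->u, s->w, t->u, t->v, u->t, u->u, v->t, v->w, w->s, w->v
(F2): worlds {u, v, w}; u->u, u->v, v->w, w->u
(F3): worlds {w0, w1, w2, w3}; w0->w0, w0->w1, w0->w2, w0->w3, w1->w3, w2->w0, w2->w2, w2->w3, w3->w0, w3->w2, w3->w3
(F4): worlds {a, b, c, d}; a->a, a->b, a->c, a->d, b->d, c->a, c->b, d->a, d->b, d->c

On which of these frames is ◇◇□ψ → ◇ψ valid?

This is the axiom for a generalized confluence (Geach) condition; its first-order frame correspondent is ∀x ∀y (xR²y → ∃w (yRw ∧ xRw)).
(F1): fails — wR²u but no w* with uRw* and wRw*.
(F2): fails — uR²v but no t with vRt and uRt.
(F3): holds.
(F4): fails — bR²c but no w with cRw and bRw.

(F3)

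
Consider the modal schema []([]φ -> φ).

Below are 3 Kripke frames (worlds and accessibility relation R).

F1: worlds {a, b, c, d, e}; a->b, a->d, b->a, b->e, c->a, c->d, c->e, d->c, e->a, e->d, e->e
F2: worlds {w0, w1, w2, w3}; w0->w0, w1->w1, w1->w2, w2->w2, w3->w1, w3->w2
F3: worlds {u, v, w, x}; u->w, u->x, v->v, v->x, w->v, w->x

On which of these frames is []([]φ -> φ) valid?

F2

This is the axiom for shift-reflexivity; its first-order frame correspondent is forall x forall y (Rxy -> Ryy).
F1: fails — Rcd but not Rdd.
F2: satisfies the condition.
F3: fails — Ruw but not Rww.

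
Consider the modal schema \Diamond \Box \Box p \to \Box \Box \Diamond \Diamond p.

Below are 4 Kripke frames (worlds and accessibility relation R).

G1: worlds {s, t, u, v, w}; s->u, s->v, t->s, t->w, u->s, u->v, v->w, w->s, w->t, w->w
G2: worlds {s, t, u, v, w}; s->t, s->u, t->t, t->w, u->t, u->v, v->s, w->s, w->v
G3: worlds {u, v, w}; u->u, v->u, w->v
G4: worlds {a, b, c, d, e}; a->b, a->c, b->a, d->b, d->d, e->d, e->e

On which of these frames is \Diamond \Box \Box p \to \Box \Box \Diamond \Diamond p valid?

G1, G2, G3

This is the axiom for a generalized confluence (Geach) condition; its first-order frame correspondent is \forall x \forall y \forall z ((xRy \wedge x R^2 z) \to \exists w (y R^2 w \wedge z R^2 w)).
G1: satisfies the condition.
G2: satisfies the condition.
G3: satisfies the condition.
G4: fails — aRb, aR²a but no w with bR²w and aR²w.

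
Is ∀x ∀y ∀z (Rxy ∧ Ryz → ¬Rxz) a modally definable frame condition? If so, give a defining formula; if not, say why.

Not definable by any modal formula

Modal frame validity is preserved under surjective bounded morphisms.
The 5-cycle (worlds a,b,c,d,e with a→b→c→d→e→a) is intransitive. Mapping every world to a single reflexive point • is a surjective bounded morphism; the reflexive point is not intransitive (R••∧R•• but R••).
So no modal formula (or set of formulas) defines exactly the intransitive frames.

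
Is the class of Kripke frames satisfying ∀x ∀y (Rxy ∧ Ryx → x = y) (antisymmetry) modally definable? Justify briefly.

Any modally definable frame class is closed under surjective bounded morphisms.
The 6-cycle (worlds w0,w1,w2,w3,w4,w5 with w0→w1→w2→w3→w4→w5→w0) is antisymmetric. Sending even-indexed worlds to s and odd-indexed worlds to t is a surjective bounded morphism onto the two-world frame with s↔t, which is not antisymmetric.
So the class is not modally definable.

No — not modally definable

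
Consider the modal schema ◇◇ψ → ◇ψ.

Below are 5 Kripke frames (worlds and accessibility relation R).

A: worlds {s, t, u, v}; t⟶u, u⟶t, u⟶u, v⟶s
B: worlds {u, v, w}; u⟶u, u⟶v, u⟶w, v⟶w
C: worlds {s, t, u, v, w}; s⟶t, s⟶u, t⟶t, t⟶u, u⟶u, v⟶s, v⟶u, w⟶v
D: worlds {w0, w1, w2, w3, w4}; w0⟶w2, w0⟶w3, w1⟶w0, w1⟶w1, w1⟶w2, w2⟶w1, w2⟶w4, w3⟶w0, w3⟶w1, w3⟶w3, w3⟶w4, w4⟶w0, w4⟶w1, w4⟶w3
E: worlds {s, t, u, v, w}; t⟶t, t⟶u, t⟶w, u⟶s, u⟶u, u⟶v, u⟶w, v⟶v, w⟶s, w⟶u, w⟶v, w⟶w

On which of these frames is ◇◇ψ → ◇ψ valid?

B

This is the axiom for transitivity; its first-order frame correspondent is ∀x ∀y ∀z (Rxy ∧ Ryz → Rxz).
A: fails — Rtu and Rut but not Rtt.
B: ✓.
C: fails — Rvs and Rst but not Rvt.
D: fails — Rw1w2 and Rw2w4 but not Rw1w4.
E: fails — Rtw and Rwv but not Rtv.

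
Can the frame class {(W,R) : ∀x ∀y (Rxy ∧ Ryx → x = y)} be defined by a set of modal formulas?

Modal frame validity is preserved under surjective bounded morphisms.
The 6-cycle (worlds w0,w1,w2,w3,w4,w5 with w0→w1→w2→w3→w4→w5→w0) is antisymmetric. Sending even-indexed worlds to • and odd-indexed worlds to ∘ is a surjective bounded morphism onto the two-world frame with •↔∘, which is not antisymmetric.
So the class is not modally definable.

No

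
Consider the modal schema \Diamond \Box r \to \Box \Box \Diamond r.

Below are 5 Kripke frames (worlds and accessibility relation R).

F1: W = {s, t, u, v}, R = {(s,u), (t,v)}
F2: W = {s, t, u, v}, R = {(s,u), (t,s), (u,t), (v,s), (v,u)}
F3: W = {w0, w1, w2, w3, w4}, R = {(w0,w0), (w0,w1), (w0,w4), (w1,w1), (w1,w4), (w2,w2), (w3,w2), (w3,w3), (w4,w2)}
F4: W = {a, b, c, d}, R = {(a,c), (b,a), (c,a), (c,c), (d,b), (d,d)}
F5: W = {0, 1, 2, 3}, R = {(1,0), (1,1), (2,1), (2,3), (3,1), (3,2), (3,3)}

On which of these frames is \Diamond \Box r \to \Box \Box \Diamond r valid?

F1

Frame correspondent (Sahlqvist): \forall x \forall y \forall z ((xRy \wedge x R^2 z) \to \exists w (yRw \wedge zRw)) — i.e. a generalized confluence (Geach) condition.
F1: ✓.
F2: fails — sRu, sR²t but no w with uRw and tRw.
F3: fails — w0Rw0, w0R²w2 but no w with w0Rw and w2Rw.
F4: fails — dRb, dR²a but no w with bRw and aRw.
F5: fails — 1R0, 1R²0 but no w with 0Rw and 0Rw.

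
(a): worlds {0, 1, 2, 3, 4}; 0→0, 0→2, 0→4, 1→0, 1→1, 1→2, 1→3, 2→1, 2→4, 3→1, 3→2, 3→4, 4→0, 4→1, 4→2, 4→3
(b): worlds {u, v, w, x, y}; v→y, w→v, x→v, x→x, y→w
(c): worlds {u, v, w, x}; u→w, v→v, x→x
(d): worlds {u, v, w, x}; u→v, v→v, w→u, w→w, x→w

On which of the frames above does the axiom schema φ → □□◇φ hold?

(c)

Frame correspondent (Sahlqvist): ∀x ∀z (xR²z → ∃w (x = w ∧ zRw)) — i.e. a generalized confluence (Geach) condition.
(a): fails — 0R²2 but no w with 0=w and 2Rw.
(b): fails — xR²v but no t with x=t and vRt.
(c): ✓.
(d): fails — uR²v but no t with u=t and vRt.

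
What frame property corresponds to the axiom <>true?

seriality: forall x exists y Rxy

◇⊤ holds at w iff w has a successor, so frame-validity of ◇⊤ is exactly seriality. Equivalently via □r → ◇r:
Suppose □r→◇r is valid. At any x set V(r)=W. Then □r at x, so ◇r at x, so x has a successor.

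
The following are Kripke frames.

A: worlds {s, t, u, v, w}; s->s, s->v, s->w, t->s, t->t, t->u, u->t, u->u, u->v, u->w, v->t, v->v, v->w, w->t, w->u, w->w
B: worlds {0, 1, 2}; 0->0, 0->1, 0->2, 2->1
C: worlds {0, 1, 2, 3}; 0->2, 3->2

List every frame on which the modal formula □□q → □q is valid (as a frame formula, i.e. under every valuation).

Frame correspondent (Sahlqvist): ∀x ∀y (Rxy → ∃z (Rxz ∧ Rzy)) — i.e. density.
A: holds.
B: fails — R21 but no z with R2z and Rz1.
C: fails — R32 but no z with R3z and Rz2.

A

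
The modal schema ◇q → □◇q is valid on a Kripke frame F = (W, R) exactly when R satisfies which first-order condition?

The Euclidean property

This is the 5 axiom.
It corresponds to the Euclidean property: ∀x ∀y ∀z (Rxy ∧ Rxz → Ryz).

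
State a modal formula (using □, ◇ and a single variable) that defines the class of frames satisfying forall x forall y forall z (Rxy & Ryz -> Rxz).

□r → □□r

This is transitivity; the standard corresponding axiom is 4: □r → □□r.
Suppose □r→□□r is valid. Take Rxy, Ryz and set V(r)={w : Rxw}. Then □r at x, so □□r at x, so □r at y, so r at z, i.e. Rxz.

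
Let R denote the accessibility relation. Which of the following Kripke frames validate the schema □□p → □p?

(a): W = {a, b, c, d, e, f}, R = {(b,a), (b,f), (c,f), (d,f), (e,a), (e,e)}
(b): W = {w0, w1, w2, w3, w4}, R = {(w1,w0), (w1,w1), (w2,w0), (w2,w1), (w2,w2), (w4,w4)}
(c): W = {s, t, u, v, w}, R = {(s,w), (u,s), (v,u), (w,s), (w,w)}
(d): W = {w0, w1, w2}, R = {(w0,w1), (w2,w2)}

(b)

This is the axiom for density; its first-order frame correspondent is ∀x ∀y (Rxy → ∃z (Rxz ∧ Rzy)).
(a): fails — Rcf but no z with Rcz and Rzf.
(b): condition met.
(c): fails — Rus but no z with Ruz and Rzs.
(d): fails — Rw0w1 but no z with Rw0z and Rzw1.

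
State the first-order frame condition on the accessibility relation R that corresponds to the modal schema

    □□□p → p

∀x ∃w (xR³w ∧ x = w)

This is a Sahlqvist (Geach-type) schema ◇^0□^3p → □^0◇^0p.
Minimal-valuation argument: fix x; take any y with xR^0y and any z with xR^0z. Set V(p) to the set of worlds R-reachable from y in exactly 3 steps. Then □^3p holds at y, so the antecedent holds at x; validity forces ◇^0p at z, giving a w with zR^0w and yR^3w.
First-order correspondent: ∀x ∃w (xR³w ∧ x = w).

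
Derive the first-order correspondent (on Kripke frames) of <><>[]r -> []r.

forall x forall y forall z ((x R^2 y & xRz) -> exists w (yRw & z = w))

This is a Sahlqvist (Geach-type) schema ◇^2□^1r → □^1◇^0r.
Minimal-valuation argument: fix x; take any y with xR^2y and any z with xR^1z. Set V(r) to the set of worlds R-reachable from y in exactly 1 step. Then □^1r holds at y, so the antecedent holds at x; validity forces ◇^0r at z, giving a w with zR^0w and yR^1w.
First-order correspondent: forall x forall y forall z ((x R^2 y & xRz) -> exists w (yRw & z = w)).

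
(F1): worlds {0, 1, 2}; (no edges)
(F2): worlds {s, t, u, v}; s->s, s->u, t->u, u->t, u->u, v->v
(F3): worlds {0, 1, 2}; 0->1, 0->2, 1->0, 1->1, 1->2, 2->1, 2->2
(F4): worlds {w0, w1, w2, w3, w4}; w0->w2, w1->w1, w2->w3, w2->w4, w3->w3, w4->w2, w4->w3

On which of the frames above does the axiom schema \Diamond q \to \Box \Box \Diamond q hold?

(F1)

This is the axiom for a generalized confluence (Geach) condition; its first-order frame correspondent is \forall x \forall y \forall z ((xRy \wedge x R^2 z) \to \exists w (y = w \wedge zRw)).
(F1): satisfies the condition.
(F2): fails — sRs, sR²t but no w with s=w and tRw.
(F3): fails — 1R0, 1R²0 but no w with 0=w and 0Rw.
(F4): fails — w0Rw2, w0R²w3 but no w with w2=w and w3Rw.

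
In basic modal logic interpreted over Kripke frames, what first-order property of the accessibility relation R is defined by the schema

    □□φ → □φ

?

This schema is the C4 axiom.
It corresponds to density: ∀x ∀y (Rxy → ∃z (Rxz ∧ Rzy)).

density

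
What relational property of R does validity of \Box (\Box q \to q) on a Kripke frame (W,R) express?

This is the T□ axiom.
It corresponds to shift-reflexivity: \forall x \forall y (Rxy \to Ryy).

Shift-reflexivity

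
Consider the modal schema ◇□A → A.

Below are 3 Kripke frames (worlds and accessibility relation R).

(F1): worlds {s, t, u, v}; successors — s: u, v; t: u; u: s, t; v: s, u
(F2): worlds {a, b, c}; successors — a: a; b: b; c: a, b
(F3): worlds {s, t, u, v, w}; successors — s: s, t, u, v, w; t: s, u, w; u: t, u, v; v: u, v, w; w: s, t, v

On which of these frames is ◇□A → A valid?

none

The schema corresponds to symmetry: ∀x ∀y (Rxy → Ryx).
(F1): fails — Rvu but not Ruv.
(F2): fails — Rca but not Rac.
(F3): fails — Rsv but not Rvs.
Valid on no frame.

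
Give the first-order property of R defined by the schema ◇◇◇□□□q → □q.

∀x ∀y ∀z ((xR³y ∧ xRz) → ∃w (yR³w ∧ z = w))

This is a Sahlqvist (Geach-type) schema ◇^3□^3q → □^1◇^0q.
Minimal-valuation argument: fix x; take any y with xR^3y and any z with xR^1z. Set V(q) to the set of worlds R-reachable from y in exactly 3 steps. Then □^3q holds at y, so the antecedent holds at x; validity forces ◇^0q at z, giving a w with zR^0w and yR^3w.
First-order correspondent: ∀x ∀y ∀z ((xR³y ∧ xRz) → ∃w (yR³w ∧ z = w)).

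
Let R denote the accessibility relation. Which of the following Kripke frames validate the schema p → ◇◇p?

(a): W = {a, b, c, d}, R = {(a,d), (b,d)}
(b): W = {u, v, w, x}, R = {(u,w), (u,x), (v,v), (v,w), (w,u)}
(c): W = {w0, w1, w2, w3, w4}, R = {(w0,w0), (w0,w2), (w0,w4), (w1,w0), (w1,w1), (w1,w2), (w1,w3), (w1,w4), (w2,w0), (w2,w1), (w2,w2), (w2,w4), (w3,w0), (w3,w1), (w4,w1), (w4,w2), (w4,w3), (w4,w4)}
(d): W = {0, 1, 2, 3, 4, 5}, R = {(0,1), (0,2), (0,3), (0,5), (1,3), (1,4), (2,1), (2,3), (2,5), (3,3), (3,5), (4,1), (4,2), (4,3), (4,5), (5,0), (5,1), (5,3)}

(c)

Frame correspondent (Sahlqvist): ∀x ∃w (x = w ∧ xR²w) — i.e. a generalized confluence (Geach) condition.
(a): fails — at a but no w with a=w and aR²w.
(b): fails — at x but no t with x=t and xR²t.
(c): ✓.
(d): fails — at 2 but no w with 2=w and 2R²w.
Valid on: (c).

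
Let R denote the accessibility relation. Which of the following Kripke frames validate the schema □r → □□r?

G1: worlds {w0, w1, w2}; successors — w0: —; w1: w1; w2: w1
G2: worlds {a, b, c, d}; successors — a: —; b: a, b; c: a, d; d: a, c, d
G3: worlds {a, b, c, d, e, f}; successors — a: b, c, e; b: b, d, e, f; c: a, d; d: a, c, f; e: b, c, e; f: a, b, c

G1

This is the axiom for transitivity; its first-order frame correspondent is ∀x ∀y ∀z (Rxy ∧ Ryz → Rxz).
G1: satisfies the condition.
G2: fails — Rcd and Rdc but not Rcc.
G3: fails — Reb and Rbf but not Ref.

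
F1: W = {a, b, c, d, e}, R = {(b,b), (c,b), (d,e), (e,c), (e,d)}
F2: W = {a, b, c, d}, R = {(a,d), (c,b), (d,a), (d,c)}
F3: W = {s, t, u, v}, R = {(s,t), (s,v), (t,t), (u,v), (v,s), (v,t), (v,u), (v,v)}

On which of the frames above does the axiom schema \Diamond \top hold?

This is the axiom for seriality; its first-order frame correspondent is \forall x \exists y Rxy.
F1: fails — world a has no successor.
F2: fails — world b has no successor.
F3: condition met.
Valid on: F3.

F3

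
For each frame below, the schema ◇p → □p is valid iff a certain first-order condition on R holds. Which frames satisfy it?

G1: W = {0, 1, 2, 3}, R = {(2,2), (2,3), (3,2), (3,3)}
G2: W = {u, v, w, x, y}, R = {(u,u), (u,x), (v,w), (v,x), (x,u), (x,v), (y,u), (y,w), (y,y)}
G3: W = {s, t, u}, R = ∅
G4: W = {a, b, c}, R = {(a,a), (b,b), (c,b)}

This is the axiom for partial functionality; its first-order frame correspondent is ∀x ∀y ∀z (Rxy ∧ Rxz → y = z).
G1: fails — 2 sees both 2 and 3.
G2: fails — u sees both u and x.
G3: condition met.
G4: condition met.

G3, G4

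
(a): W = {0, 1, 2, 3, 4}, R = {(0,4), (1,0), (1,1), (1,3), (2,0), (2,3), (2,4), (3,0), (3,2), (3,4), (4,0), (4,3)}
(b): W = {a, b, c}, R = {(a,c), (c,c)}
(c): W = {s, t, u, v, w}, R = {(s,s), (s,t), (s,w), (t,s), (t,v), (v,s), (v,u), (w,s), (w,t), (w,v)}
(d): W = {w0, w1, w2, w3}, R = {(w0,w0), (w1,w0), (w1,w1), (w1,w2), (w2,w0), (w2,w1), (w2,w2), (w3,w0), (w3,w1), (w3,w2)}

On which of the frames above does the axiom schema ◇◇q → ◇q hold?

This is the axiom for transitivity; its first-order frame correspondent is ∀x ∀y ∀z (Rxy ∧ Ryz → Rxz).
(a): fails — R10 and R04 but not R14.
(b): satisfies the condition.
(c): fails — Rtv and Rvu but not Rtu.
(d): satisfies the condition.

(b), (d)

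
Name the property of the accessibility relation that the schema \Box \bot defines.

Emptiness of R

This schema is the Ver axiom.
Its frame correspondent is emptiness of R — \forall x \forall y \neg Rxy.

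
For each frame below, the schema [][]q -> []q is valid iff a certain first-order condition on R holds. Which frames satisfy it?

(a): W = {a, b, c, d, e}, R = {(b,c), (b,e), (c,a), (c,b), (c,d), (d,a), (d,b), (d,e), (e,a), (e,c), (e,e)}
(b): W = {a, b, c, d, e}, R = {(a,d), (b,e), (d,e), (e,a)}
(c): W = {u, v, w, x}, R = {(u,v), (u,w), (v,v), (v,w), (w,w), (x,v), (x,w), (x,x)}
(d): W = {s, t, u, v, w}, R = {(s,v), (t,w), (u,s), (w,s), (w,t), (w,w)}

This is the axiom for density; its first-order frame correspondent is forall x forall y (Rxy -> exists z (Rxz & Rzy)).
(a): fails — Rcd but no z with Rcz and Rzd.
(b): fails — Rde but no z with Rdz and Rze.
(c): holds.
(d): fails — Rus but no z with Ruz and Rzs.

(c)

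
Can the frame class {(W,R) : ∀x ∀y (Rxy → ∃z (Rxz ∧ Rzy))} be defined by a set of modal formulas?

Yes: it is density, defined by the C4 schema □□r → □r.

Definable; □□r → □r defines it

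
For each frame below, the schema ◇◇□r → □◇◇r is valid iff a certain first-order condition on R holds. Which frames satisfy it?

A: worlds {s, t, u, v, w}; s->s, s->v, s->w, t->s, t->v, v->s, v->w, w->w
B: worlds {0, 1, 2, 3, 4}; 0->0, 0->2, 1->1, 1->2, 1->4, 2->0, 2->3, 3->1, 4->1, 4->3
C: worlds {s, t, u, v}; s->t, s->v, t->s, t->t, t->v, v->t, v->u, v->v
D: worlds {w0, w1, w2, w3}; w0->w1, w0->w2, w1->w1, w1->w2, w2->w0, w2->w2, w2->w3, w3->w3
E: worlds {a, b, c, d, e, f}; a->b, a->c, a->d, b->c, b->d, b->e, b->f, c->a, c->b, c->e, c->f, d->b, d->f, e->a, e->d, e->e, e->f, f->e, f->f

This is the axiom for a generalized confluence (Geach) condition; its first-order frame correspondent is ∀x ∀y ∀z ((xR²y ∧ xRz) → ∃w (yRw ∧ zR²w)).
A: condition met.
B: fails — 0R²3, 0R0 but no w with 3Rw and 0R²w.
C: fails — sR²u, sRt but no w with uRw and tR²w.
D: fails — w2R²w0, w2Rw3 but no w with w0Rw and w3R²w.
E: condition met.
Valid on: A, E.

A, E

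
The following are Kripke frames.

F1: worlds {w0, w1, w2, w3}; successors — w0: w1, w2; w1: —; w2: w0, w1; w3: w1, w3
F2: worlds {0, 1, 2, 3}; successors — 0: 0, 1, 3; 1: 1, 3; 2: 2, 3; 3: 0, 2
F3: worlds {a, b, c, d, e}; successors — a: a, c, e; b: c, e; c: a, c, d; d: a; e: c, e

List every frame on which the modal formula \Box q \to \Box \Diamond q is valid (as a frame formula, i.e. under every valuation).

Frame correspondent (Sahlqvist): \forall x \forall z (xRz \to \exists w (xRw \wedge zRw)) — i.e. a generalized confluence (Geach) condition.
F1: fails — w0Rw1 but no w with w0Rw and w1Rw.
F2: fails — 1R3 but no w with 1Rw and 3Rw.
F3: holds.
Valid on: F3.

F3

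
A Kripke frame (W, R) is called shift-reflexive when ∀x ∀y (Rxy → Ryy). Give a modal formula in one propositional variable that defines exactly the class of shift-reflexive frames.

A defining formula is □(□q → q) (the T□ axiom).

□(□q → q)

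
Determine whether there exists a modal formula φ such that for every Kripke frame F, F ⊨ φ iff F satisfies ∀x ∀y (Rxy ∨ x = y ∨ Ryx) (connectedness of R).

Not modally definable

Modal frame validity is preserved under disjoint unions.
Take 4 disjoint single-world reflexive frames: each is trivially connected, but their disjoint union has 4 worlds with no edge between distinct components, so it is not connected.
So the class is not modally definable.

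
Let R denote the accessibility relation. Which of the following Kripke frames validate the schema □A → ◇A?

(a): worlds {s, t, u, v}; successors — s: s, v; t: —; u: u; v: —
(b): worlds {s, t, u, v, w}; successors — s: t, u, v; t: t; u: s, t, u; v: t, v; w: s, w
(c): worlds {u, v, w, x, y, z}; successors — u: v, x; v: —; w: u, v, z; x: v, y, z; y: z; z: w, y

This is the axiom for seriality; its first-order frame correspondent is ∀x ∃y Rxy.
(a): fails — world t has no successor.
(b): holds.
(c): fails — world v has no successor.
Valid on: (b).

(b)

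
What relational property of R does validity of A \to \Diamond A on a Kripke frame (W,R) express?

Replacing A by ¬A and contraposing gives the equivalent schema □A → A.
Suppose □A→A is valid. At any x set V(A)={w : Rxw}. Then □A holds at x, so A holds at x, i.e. Rxx.
Conversely, on a frame with reflexivity the schema holds at every world under every valuation.
So the correspondent is reflexivity.

reflexivity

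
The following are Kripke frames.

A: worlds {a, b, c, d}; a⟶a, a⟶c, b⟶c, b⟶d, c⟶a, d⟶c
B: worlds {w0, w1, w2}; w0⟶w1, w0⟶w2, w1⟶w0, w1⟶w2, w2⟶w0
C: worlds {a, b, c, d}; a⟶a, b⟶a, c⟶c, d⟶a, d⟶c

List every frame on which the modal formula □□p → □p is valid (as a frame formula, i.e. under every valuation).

C

This is the axiom for density; its first-order frame correspondent is ∀x ∀y (Rxy → ∃z (Rxz ∧ Rzy)).
A: fails — Rdc but no z with Rdz and Rzc.
B: fails — Rw0w1 but no z with Rw0z and Rzw1.
C: ✓.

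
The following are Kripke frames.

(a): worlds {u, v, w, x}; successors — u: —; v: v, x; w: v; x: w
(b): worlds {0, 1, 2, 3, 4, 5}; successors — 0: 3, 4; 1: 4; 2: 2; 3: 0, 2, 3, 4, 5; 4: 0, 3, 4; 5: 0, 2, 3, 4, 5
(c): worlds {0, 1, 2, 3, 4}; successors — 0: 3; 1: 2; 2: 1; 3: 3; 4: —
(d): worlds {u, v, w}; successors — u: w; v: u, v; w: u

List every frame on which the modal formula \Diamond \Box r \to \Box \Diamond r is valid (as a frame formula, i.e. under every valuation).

Frame correspondent (Sahlqvist): \forall x \forall y \forall z (Rxy \wedge Rxz \to \exists w (Ryw \wedge Rzw)) — i.e. convergence.
(a): fails — Rvx and Rvv but x and v have no common successor.
(b): fails — R34 and R32 but 4 and 2 have no common successor.
(c): satisfies the condition.
(d): fails — Rvu and Rvv but u and v have no common successor.
Valid on: (c).

(c)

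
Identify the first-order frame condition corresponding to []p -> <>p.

seriality: forall x exists y Rxy

Suppose □p→◇p is valid. At any x set V(p)=W. Then □p at x, so ◇p at x, so x has a successor.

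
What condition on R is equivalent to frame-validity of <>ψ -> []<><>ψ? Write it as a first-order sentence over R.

forall x forall y forall z ((xRy & xRz) -> exists w (y = w & z R^2 w))

This is a Sahlqvist (Geach-type) schema ◇^1□^0ψ → □^1◇^2ψ.
Minimal-valuation argument: fix x; take any y with xR^1y and any z with xR^1z. Set V(ψ) to the set of worlds R-reachable from y in exactly 0 steps. Then □^0ψ holds at y, so the antecedent holds at x; validity forces ◇^2ψ at z, giving a w with zR^2w and yR^0w.
First-order correspondent: forall x forall y forall z ((xRy & xRz) -> exists w (y = w & z R^2 w)).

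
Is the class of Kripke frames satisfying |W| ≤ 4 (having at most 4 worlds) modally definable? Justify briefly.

Not modally definable

If a class were modally definable it would be closed under disjoint unions (Goldblatt–Thomason).
Any modal formula valid on each of 5 disjoint one-world frames is valid on their disjoint union (validity is preserved under disjoint unions). Each one-world frame has |W|=1≤4, but the union has |W|=5.
So no modal formula (or set of formulas) defines exactly the |W|≤4 frames.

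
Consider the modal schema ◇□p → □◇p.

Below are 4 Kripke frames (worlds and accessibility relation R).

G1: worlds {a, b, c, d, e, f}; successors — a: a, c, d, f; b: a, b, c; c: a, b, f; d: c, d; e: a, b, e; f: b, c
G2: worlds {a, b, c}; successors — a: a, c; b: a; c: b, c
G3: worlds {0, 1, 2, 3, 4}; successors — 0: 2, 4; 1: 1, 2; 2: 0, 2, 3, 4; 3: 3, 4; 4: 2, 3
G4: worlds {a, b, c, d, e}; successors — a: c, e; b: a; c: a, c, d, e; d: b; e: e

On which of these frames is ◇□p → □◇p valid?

This is the axiom for convergence; its first-order frame correspondent is ∀x ∀y ∀z (Rxy ∧ Rxz → ∃w (Ryw ∧ Rzw)).
G1: fails — Rac and Rad but c and d have no common successor.
G2: fails — Rcc and Rcb but c and b have no common successor.
G3: ✓.
G4: fails — Rcc and Rcd but c and d have no common successor.
Valid on: G3.

G3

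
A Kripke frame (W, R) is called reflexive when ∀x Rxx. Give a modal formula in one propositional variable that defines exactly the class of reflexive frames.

This is reflexivity; the standard corresponding axiom is T: □q → q.
Suppose □q→q is valid. At any x set V(q)={w : Rxw}. Then □q holds at x, so q holds at x, i.e. Rxx.

□q → q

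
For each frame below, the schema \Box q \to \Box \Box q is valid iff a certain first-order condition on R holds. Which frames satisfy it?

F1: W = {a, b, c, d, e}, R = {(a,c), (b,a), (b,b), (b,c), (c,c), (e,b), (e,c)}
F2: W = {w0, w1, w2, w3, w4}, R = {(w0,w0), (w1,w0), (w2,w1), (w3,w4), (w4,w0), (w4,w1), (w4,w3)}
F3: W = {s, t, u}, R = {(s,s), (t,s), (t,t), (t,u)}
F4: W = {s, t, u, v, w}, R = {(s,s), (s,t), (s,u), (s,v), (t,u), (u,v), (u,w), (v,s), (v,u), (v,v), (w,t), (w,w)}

F3

The schema corresponds to transitivity: \forall x \forall y \forall z (Rxy \wedge Ryz \to Rxz).
F1: fails — Reb and Rba but not Rea.
F2: fails — Rw2w1 and Rw1w0 but not Rw2w0.
F3: holds.
F4: fails — Ruv and Rvu but not Ruu.
Valid on: F3.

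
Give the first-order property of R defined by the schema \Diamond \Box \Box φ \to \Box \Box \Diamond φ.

This is a Sahlqvist (Geach-type) schema ◇^1□^2φ → □^2◇^1φ.
First-order correspondent: \forall x \forall y \forall z ((xRy \wedge x R^2 z) \to \exists w (y R^2 w \wedge zRw)).

\forall x \forall y \forall z ((xRy \wedge x R^2 z) \to \exists w (y R^2 w \wedge zRw))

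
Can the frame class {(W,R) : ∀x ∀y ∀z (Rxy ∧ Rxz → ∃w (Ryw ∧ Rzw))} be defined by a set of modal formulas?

The condition is convergence. A defining modal formula is ◇□p → □◇p.
Suppose ◇□p→□◇p is valid. Take Rxy, Rxz and set V(p)={w : Ryw}. Then □p at y so ◇□p at x, so □◇p at x, so ◇p at z, giving w with Rzw and Ryw.

Definable; ◇□p → □◇p defines it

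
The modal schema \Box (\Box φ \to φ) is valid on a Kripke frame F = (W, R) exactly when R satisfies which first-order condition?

Shift-reflexivity

Suppose □(□φ→φ) is valid. Take Rxy and set V(φ)={w : Ryw}. Then at y, □φ holds; since □(□φ→φ) at x, □φ→φ at y, so φ at y, i.e. Ryy.
Conversely, any frame satisfying \forall x \forall y (Rxy \to Ryy) validates the schema.
Frame condition: \forall x \forall y (Rxy \to Ryy).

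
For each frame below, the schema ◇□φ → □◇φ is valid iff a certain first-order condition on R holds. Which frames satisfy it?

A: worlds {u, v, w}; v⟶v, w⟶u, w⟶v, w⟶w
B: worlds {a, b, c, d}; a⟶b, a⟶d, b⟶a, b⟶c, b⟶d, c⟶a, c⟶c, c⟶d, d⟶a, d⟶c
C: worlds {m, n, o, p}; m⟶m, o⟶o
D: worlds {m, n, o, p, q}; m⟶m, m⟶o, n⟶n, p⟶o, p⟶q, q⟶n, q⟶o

C

Frame correspondent (Sahlqvist): ∀x ∀y ∀z (Rxy ∧ Rxz → ∃w (Ryw ∧ Rzw)) — i.e. convergence.
A: fails — Rww and Rwu but w and u have no common successor.
B: fails — Rba and Rbd but a and d have no common successor.
C: ✓.
D: fails — Rmo and Rmo but o and o have no common successor.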